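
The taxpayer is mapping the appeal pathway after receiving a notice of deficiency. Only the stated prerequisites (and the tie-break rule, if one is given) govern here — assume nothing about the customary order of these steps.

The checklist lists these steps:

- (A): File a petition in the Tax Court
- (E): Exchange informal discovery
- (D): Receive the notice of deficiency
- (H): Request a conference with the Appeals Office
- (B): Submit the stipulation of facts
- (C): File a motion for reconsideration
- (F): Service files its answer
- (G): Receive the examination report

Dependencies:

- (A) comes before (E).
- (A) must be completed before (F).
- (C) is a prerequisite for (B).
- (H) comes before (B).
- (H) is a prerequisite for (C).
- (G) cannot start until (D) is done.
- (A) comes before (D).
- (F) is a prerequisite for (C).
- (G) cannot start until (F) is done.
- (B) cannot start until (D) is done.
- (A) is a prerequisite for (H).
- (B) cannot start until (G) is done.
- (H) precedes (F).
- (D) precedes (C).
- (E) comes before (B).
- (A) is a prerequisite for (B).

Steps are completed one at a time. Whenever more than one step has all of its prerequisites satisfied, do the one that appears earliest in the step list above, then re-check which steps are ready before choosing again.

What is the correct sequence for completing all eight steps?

Only (A) has no prerequisites, so it is first.
Ready: (E), (D) and (H). (E) is listed earlier → (E).
Now (D) and (H) have their prerequisites met. (D) is listed earlier, so (D) next.
That leaves (H) as the only ready step → (H).
(F) needed (A) and (H), now all done → (F).
Ready: (C) and (G). (C) is listed earlier → (C).
(G) needed (D) and (F), now all done → (G).
(B) needed (A), (E), (D), (H), (C) and (G), now all done → (B).

(A), (E), (D), (H), (F), (C), (G), (B)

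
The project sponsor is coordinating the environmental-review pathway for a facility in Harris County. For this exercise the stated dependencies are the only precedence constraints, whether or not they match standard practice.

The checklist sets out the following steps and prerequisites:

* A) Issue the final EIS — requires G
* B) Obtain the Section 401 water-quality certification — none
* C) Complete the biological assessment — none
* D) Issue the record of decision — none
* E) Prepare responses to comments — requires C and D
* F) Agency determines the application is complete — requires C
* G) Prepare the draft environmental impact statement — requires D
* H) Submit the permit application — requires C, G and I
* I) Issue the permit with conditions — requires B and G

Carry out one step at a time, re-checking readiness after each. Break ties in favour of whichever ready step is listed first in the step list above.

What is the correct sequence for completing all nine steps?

B, C and D have no prerequisites; B is listed earlier, so B is first.
Ready: C and D. C is listed earlier → C.
Now D and F have their prerequisites met. D is listed earlier, so D next.
Now E, F and G have their prerequisites met. E is listed earlier, so E next.
Ready: F and G. F is listed earlier → F.
G needed D, now all done → G.
Now A and I have their prerequisites met. A is listed earlier, so A next.
Next only I has its prerequisites met → I.
Next only H has its prerequisites met → H.

B, C, D, E, F, G, A, I, H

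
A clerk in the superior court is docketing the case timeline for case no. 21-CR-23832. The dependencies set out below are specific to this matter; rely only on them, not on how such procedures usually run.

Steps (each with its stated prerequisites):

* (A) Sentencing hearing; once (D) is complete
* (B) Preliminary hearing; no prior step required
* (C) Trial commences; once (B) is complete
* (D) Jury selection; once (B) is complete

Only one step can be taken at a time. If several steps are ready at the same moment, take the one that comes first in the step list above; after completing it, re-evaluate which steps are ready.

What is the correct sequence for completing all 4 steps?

(B) → (C) → (D) → (A)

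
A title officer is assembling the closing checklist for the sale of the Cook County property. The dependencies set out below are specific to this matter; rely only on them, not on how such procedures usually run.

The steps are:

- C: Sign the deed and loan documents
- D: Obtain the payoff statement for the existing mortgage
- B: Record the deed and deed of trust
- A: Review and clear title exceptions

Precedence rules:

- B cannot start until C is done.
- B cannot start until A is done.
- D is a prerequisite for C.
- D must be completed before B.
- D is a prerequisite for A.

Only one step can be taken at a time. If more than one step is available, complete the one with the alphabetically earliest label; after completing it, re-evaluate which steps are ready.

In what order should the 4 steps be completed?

D is the only step with nothing outstanding, so it goes first.
Now A and C have their prerequisites met. A has the earlier label, so A next.
That leaves C as the only ready step → C.
Next only B has its prerequisites met → B.

D, A, C, B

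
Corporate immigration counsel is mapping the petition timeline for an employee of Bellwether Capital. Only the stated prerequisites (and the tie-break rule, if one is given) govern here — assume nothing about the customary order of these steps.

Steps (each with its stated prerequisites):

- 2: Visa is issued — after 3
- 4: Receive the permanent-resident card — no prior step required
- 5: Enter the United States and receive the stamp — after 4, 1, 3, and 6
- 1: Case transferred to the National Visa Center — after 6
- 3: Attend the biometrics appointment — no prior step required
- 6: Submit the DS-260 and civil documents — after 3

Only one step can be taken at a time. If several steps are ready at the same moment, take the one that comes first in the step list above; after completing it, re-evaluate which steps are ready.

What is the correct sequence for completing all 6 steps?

4 and 3 have no prerequisites; 4 is listed earlier, so 4 is first.
3 is the only step now ready → 3.
Ready: 2 and 6. 2 is listed earlier → 2.
6 needed 3, now all done → 6.
Next only 1 has its prerequisites met → 1.
5 needed 4, 1, 3 and 6, now all done → 5.

4, 3, 2, 6, 1, 5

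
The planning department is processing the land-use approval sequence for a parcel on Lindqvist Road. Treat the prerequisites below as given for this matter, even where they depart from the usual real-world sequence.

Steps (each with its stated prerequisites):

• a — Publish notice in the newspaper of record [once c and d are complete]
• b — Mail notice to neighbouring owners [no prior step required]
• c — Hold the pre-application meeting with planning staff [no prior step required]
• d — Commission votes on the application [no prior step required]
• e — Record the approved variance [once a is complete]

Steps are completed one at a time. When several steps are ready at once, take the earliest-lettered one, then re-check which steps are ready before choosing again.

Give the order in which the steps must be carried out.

Nothing is required for b, c and d. b has the earlier label → b first.
Ready: c and d. c has the earlier label → c.
Next only d has its prerequisites met → d.
a is the only step now ready → a.
Next only e has its prerequisites met → e.

b, c, d, a, e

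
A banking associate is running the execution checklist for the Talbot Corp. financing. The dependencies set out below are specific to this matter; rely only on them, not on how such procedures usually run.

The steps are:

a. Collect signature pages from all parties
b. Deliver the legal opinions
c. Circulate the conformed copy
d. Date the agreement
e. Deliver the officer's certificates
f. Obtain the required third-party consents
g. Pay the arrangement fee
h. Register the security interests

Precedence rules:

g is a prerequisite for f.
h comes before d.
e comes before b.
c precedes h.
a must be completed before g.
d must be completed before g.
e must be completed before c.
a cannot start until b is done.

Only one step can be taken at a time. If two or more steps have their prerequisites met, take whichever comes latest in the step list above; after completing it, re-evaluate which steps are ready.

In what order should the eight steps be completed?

e has no prerequisites → e first.
c and b are both available; c is listed later → c.
Now h and b have their prerequisites met. h is listed later, so h next.
d now also ready, so the ready set is {d, b}; d is listed later → d.
Next only b has its prerequisites met → b.
Next only a has its prerequisites met → a.
g needed d and a, now all done → g.
f is the only step now ready → f.

e, c, h, d, b, a, g, f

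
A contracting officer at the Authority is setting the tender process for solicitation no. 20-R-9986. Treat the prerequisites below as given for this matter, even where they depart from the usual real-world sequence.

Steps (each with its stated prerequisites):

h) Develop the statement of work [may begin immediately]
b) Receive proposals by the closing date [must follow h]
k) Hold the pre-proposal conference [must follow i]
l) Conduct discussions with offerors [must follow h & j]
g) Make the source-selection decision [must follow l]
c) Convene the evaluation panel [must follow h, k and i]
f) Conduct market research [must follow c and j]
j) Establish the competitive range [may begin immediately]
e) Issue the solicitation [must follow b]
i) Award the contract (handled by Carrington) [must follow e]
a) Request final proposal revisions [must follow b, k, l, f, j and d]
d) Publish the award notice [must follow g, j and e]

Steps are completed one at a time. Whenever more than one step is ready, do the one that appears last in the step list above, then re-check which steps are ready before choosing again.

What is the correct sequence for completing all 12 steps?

j → h → l → g → b → e → d → i → k → c → f → a

j and h have no prerequisites; j is listed later, so j is first.
h is the only step now ready → h.
Ready: l and b. l is listed later → l.
g now also ready, so the ready set is {g, b}; g is listed later → g.
Next only b has its prerequisites met → b.
That leaves e as the only ready step → e.
Now d and i have their prerequisites met. d is listed later, so d next.
i needed e, now all done → i.
k needed i, now all done → k.
c is the only step now ready → c.
Next only f has its prerequisites met → f.
That leaves a as the only ready step → a.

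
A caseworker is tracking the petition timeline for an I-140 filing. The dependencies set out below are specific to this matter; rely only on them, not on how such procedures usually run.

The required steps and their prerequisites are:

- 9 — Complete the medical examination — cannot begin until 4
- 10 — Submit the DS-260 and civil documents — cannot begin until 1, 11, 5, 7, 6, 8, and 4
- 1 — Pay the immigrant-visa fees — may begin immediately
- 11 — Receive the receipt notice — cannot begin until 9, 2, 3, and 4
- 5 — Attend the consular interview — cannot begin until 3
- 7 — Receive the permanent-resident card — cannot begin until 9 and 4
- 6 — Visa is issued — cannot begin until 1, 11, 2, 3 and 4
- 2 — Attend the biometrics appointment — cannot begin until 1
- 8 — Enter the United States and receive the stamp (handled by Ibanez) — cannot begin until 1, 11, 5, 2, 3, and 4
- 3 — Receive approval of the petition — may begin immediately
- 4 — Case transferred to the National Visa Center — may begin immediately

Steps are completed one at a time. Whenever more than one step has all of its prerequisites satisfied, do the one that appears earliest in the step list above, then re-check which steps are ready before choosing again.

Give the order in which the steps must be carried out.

1, 2, 3, 5, 4, 9, 11, 7, 6, 8, 10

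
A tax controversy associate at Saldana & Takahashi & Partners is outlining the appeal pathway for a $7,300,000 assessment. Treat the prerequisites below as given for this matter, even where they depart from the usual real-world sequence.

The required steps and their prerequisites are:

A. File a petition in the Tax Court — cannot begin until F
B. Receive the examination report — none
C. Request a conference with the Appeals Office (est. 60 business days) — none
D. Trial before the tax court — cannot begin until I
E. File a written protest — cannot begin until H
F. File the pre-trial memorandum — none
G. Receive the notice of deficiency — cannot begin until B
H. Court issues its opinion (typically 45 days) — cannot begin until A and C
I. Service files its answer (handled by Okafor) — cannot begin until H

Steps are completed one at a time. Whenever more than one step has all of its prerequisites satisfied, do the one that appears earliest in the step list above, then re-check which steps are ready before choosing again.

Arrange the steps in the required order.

B C F A G H E I D

B, C and F have no prerequisites; B is listed earlier, so B is first.
Ready: C, F and G. C is listed earlier → C.
Now F and G have their prerequisites met. F is listed earlier, so F next.
Ready: A and G. A is listed earlier → A.
Ready: G and H. G is listed earlier → G.
H is the only step now ready → H.
Ready: E and I. E is listed earlier → E.
That leaves I as the only ready step → I.
D needed I, now all done → D.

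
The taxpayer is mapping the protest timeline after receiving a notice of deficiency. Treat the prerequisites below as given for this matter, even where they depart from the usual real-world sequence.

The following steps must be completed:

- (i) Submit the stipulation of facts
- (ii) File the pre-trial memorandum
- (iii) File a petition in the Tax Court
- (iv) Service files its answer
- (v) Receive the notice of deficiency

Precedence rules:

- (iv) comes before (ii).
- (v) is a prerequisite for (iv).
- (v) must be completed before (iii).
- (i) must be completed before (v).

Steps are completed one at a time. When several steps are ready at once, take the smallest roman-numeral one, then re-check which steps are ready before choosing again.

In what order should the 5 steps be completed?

(i) → (v) → (iii) → (iv) → (ii)

(i) is the only step with nothing outstanding, so it goes first.
(v) needed (i), now all done → (v).
Now (iii) and (iv) have their prerequisites met. (iii) has the earlier label, so (iii) next.
(iv) is the only step now ready → (iv).
(ii) is the only step now ready → (ii).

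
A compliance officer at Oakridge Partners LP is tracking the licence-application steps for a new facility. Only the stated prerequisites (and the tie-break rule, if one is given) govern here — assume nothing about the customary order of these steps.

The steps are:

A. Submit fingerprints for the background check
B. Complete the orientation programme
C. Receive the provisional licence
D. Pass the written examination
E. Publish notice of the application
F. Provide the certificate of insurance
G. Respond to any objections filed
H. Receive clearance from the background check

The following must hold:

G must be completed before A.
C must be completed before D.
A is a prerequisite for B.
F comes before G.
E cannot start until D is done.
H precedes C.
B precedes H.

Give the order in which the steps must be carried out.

Only F has no prerequisites, so it is first.
G is the only step now ready → G.
Next only A has its prerequisites met → A.
Next only B has its prerequisites met → B.
That leaves H as the only ready step → H.
That leaves C as the only ready step → C.
That leaves D as the only ready step → D.
Next only E has its prerequisites met → E.

F → G → A → B → H → C → D → E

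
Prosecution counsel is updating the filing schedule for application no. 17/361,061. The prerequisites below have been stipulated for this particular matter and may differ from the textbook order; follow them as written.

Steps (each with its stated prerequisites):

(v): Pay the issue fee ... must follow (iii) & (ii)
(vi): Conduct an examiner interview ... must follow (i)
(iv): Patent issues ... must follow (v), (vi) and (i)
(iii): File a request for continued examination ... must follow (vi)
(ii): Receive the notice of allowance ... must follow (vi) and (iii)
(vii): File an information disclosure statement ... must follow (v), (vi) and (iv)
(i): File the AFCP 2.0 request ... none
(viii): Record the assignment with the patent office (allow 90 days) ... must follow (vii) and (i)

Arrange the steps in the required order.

(i) is the only step with nothing outstanding, so it goes first.
(vi) is the only step now ready → (vi).
Next only (iii) has its prerequisites met → (iii).
(ii) is the only step now ready → (ii).
Next only (v) has its prerequisites met → (v).
Next only (iv) has its prerequisites met → (iv).
That leaves (vii) as the only ready step → (vii).
(viii) needed (vii) and (i), now all done → (viii).

(i) → (vi) → (iii) → (ii) → (v) → (iv) → (vii) → (viii)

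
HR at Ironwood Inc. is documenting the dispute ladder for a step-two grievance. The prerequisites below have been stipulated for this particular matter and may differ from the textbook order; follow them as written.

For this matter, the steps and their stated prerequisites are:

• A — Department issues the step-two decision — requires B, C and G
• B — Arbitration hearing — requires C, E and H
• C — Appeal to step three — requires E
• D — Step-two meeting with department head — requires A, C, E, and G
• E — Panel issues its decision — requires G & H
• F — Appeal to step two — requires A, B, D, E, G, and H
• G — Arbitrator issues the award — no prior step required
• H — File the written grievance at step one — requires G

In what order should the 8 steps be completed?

Only G has no prerequisites, so it is first.
H needed G, now all done → H.
E is the only step now ready → E.
That leaves C as the only ready step → C.
That leaves B as the only ready step → B.
Next only A has its prerequisites met → A.
D needed A, C, E and G, now all done → D.
Next only F has its prerequisites met → F.

G, H, E, C, B, A, D, F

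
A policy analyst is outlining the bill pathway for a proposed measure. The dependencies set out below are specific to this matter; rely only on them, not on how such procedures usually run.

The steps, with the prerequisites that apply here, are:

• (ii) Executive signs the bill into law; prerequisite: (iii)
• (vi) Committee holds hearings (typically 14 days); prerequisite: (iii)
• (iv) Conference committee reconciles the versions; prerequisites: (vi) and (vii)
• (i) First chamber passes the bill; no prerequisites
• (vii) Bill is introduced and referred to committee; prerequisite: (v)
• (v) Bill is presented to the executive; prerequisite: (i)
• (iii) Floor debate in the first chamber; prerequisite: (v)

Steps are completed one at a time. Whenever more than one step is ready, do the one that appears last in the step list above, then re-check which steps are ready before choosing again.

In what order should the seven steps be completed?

(i), (v), (iii), (vii), (vi), (iv), (ii)

Only (i) has no prerequisites, so it is first.
(v) needed (i), now all done → (v).
Ready: (iii) and (vii). (iii) is listed later → (iii).
(vi) and (ii) now also ready, so the ready set is {(vii), (vi), (ii)}; (vii) is listed later → (vii).
(vi) and (ii) are both available; (vi) is listed later → (vi).
(iv) now also ready, so the ready set is {(iv), (ii)}; (iv) is listed later → (iv).
(ii) is the only step now ready → (ii).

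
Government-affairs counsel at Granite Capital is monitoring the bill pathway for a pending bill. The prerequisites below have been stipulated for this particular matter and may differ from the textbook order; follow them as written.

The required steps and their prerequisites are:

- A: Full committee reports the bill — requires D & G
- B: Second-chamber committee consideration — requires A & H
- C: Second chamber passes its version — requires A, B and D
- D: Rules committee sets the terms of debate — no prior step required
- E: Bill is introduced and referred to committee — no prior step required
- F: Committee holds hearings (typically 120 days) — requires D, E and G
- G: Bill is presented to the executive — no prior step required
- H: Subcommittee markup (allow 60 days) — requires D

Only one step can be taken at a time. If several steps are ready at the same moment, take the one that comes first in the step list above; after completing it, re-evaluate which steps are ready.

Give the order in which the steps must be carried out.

D → E → G → A → F → H → B → C

D, E and G have no prerequisites; D is listed earlier, so D is first.
H now also ready, so the ready set is {E, G, H}; E is listed earlier → E.
G and H are both available; G is listed earlier → G.
Now A, F and H have their prerequisites met. A is listed earlier, so A next.
Now F and H have their prerequisites met. F is listed earlier, so F next.
H is the only step now ready → H.
That leaves B as the only ready step → B.
Next only C has its prerequisites met → C.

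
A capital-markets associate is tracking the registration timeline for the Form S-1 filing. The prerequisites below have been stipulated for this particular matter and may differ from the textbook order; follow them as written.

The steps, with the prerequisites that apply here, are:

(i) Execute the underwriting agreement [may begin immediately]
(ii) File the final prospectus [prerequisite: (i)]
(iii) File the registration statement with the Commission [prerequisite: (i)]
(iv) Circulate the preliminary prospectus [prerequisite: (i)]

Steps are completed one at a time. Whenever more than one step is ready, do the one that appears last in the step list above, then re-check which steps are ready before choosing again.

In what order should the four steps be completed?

(i) → (iv) → (iii) → (ii)

Only (i) has no prerequisites, so it is first.
Now (iv), (iii) and (ii) have their prerequisites met. (iv) is listed later, so (iv) next.
Ready: (iii) and (ii). (iii) is listed later → (iii).
That leaves (ii) as the only ready step → (ii).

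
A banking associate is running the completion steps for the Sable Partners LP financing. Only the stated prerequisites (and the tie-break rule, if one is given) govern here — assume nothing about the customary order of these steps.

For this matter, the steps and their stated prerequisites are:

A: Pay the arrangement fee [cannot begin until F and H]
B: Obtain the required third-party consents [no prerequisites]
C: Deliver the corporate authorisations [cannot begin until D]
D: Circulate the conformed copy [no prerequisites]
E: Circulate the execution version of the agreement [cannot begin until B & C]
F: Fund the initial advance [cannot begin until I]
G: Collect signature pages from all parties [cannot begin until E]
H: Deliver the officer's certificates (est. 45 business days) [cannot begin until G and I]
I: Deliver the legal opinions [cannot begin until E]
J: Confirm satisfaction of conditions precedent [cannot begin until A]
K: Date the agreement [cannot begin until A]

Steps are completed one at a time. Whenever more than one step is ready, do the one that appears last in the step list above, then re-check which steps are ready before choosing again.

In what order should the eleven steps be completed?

D and B have no prerequisites; D is listed later, so D is first.
C and B are both available; C is listed later → C.
B is the only step now ready → B.
E needed C and B, now all done → E.
Now I and G have their prerequisites met. I is listed later, so I next.
Now G and F have their prerequisites met. G is listed later, so G next.
H now also ready, so the ready set is {H, F}; H is listed later → H.
Next only F has its prerequisites met → F.
A needed H and F, now all done → A.
K and J are both available; K is listed later → K.
J is the only step now ready → J.

D → C → B → E → I → G → H → F → A → K → J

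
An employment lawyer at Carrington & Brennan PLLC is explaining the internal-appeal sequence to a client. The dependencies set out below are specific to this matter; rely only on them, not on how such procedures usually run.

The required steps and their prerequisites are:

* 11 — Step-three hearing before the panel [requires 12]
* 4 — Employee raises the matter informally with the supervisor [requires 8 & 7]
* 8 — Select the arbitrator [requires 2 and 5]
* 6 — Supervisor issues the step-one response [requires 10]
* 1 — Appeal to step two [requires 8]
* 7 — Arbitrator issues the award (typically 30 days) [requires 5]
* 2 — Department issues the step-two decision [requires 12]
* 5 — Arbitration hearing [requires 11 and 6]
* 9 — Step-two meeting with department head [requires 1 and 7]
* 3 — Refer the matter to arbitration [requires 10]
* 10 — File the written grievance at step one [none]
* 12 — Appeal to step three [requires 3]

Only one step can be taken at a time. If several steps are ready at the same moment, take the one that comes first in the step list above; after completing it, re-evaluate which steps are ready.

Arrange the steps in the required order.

10 has no prerequisites → 10 first.
Ready: 6 and 3. 6 is listed earlier → 6.
3 needed 10, now all done → 3.
That leaves 12 as the only ready step → 12.
Ready: 11 and 2. 11 is listed earlier → 11.
5 now also ready, so the ready set is {2, 5}; 2 is listed earlier → 2.
5 needed 11 and 6, now all done → 5.
Ready: 8 and 7. 8 is listed earlier → 8.
Now 1 and 7 have their prerequisites met. 1 is listed earlier, so 1 next.
That leaves 7 as the only ready step → 7.
Ready: 4 and 9. 4 is listed earlier → 4.
9 needed 1 and 7, now all done → 9.

10, 6, 3, 12, 11, 2, 5, 8, 1, 7, 4, 9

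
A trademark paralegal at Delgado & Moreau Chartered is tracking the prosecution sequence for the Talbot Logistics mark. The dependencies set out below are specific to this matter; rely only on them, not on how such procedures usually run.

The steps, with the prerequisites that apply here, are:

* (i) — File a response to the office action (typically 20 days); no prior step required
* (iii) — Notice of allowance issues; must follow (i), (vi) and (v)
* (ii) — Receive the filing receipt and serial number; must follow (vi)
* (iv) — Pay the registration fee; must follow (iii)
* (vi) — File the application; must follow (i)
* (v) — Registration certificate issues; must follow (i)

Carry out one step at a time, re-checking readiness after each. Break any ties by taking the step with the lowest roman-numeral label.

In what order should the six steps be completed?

(i), (v), (vi), (ii), (iii), (iv)

(i) has no prerequisites → (i) first.
(v) and (vi) are both available; (v) has the earlier label → (v).
That leaves (vi) as the only ready step → (vi).
Now (ii) and (iii) have their prerequisites met. (ii) has the earlier label, so (ii) next.
(iii) needed (i), (v) and (vi), now all done → (iii).
Next only (iv) has its prerequisites met → (iv).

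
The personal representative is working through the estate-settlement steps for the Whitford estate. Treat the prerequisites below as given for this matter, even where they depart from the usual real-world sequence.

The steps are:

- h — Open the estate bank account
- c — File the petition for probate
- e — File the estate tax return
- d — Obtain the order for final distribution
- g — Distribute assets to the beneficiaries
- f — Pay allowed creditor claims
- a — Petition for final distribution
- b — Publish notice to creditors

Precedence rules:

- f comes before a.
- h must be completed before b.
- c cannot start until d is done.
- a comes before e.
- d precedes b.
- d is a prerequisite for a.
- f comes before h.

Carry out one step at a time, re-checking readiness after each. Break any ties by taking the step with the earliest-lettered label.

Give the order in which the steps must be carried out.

Nothing is required for d, f and g. d has the earlier label → d first.
c now also ready, so the ready set is {c, f, g}; c has the earlier label → c.
f and g are both available; f has the earlier label → f.
a, g and h are all available; a has the earlier label → a.
e now also ready, so the ready set is {e, g, h}; e has the earlier label → e.
g and h are both available; g has the earlier label → g.
That leaves h as the only ready step → h.
That leaves b as the only ready step → b.

d c f a e g h b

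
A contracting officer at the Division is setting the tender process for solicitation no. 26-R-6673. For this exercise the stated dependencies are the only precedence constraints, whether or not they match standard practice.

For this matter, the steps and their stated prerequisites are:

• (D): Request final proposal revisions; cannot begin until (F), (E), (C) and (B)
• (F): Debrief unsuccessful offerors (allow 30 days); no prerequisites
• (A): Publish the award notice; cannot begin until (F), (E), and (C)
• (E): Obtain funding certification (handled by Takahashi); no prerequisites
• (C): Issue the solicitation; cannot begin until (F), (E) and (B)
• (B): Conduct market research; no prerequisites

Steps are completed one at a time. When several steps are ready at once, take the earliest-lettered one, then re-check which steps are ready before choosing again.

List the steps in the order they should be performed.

(B), (E) and (F) have no prerequisites; (B) has the earlier label, so (B) is first.
(E) and (F) are both available; (E) has the earlier label → (E).
Next only (F) has its prerequisites met → (F).
Next only (C) has its prerequisites met → (C).
(A) and (D) are both available; (A) has the earlier label → (A).
That leaves (D) as the only ready step → (D).

(B), (E), (F), (C), (A), (D)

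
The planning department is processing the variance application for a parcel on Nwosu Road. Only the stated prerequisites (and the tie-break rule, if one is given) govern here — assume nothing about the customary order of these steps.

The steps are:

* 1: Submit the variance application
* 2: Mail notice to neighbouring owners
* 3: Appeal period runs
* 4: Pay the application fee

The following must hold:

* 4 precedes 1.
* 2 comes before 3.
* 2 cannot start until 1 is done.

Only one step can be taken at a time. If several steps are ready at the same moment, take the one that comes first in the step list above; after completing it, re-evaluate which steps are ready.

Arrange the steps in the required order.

4, 1, 2, 3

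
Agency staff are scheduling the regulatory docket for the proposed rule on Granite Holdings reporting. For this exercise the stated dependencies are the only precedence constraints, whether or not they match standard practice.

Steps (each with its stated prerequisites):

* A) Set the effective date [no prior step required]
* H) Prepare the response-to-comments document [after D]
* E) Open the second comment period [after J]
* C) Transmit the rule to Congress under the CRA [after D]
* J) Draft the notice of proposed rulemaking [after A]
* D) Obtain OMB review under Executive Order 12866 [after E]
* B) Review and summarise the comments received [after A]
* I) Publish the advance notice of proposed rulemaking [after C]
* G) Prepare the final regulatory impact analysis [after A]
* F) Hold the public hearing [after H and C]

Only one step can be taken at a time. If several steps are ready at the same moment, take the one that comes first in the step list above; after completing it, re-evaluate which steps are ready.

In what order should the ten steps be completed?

A is the only step with nothing outstanding, so it goes first.
J, B and G are all available; J is listed earlier → J.
E now also ready, so the ready set is {E, B, G}; E is listed earlier → E.
D now also ready, so the ready set is {D, B, G}; D is listed earlier → D.
H and C now also ready, so the ready set is {H, C, B, G}; H is listed earlier → H.
Now C, B and G have their prerequisites met. C is listed earlier, so C next.
B, I, G and F are all available; B is listed earlier → B.
I, G and F are all available; I is listed earlier → I.
Now G and F have their prerequisites met. G is listed earlier, so G next.
That leaves F as the only ready step → F.

A, J, E, D, H, C, B, I, G, F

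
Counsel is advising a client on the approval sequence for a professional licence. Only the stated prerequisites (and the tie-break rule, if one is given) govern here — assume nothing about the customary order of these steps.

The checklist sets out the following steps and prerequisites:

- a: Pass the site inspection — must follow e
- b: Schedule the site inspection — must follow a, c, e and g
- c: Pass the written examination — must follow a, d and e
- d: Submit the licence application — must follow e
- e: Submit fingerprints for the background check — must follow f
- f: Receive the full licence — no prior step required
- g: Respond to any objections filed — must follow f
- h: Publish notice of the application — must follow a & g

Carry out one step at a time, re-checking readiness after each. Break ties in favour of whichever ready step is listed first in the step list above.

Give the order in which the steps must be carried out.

f e a d c g b h

f is the only step with nothing outstanding, so it goes first.
Ready: e and g. e is listed earlier → e.
a and d now also ready, so the ready set is {a, d, g}; a is listed earlier → a.
Ready: d and g. d is listed earlier → d.
c now also ready, so the ready set is {c, g}; c is listed earlier → c.
g needed f, now all done → g.
b and h are both available; b is listed earlier → b.
Next only h has its prerequisites met → h.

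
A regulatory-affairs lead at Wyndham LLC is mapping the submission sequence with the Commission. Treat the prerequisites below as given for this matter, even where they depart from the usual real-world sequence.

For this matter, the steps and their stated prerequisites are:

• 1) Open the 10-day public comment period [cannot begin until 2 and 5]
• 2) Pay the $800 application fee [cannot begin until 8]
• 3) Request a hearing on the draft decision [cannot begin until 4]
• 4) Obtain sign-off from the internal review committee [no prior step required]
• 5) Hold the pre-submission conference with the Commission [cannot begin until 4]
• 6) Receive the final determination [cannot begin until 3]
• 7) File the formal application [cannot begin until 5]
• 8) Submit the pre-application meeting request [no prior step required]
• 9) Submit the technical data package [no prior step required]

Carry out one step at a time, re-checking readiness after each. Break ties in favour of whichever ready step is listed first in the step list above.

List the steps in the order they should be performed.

Nothing is required for 4, 8 and 9. 4 is listed earlier → 4 first.
Now 3, 5, 8 and 9 have their prerequisites met. 3 is listed earlier, so 3 next.
6 now also ready, so the ready set is {5, 6, 8, 9}; 5 is listed earlier → 5.
7 now also ready, so the ready set is {6, 7, 8, 9}; 6 is listed earlier → 6.
7, 8 and 9 are all available; 7 is listed earlier → 7.
8 and 9 are both available; 8 is listed earlier → 8.
Now 2 and 9 have their prerequisites met. 2 is listed earlier, so 2 next.
Ready: 1 and 9. 1 is listed earlier → 1.
Next only 9 has its prerequisites met → 9.

4 3 5 6 7 8 2 1 9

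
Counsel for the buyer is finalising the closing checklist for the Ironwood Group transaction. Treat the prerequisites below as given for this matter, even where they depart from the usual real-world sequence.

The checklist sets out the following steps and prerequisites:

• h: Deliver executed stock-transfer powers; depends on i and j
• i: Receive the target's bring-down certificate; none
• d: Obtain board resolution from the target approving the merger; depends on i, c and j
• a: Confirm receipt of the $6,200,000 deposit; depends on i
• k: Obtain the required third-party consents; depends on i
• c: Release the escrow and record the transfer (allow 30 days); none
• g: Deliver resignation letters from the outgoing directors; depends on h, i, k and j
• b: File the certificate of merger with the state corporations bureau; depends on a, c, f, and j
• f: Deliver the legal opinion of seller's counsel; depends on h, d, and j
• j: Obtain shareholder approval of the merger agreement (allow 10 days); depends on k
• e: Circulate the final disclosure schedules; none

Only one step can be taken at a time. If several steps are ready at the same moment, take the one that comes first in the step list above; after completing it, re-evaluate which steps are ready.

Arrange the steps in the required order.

i, c and e have no prerequisites; i is listed earlier, so i is first.
a and k now also ready, so the ready set is {a, k, c, e}; a is listed earlier → a.
Ready: k, c and e. k is listed earlier → k.
Ready: c, j and e. c is listed earlier → c.
Ready: j and e. j is listed earlier → j.
h and d now also ready, so the ready set is {h, d, e}; h is listed earlier → h.
g now also ready, so the ready set is {d, g, e}; d is listed earlier → d.
f now also ready, so the ready set is {g, f, e}; g is listed earlier → g.
Now f and e have their prerequisites met. f is listed earlier, so f next.
Now b and e have their prerequisites met. b is listed earlier, so b next.
e is the only step now ready → e.

i, a, k, c, j, h, d, g, f, b, e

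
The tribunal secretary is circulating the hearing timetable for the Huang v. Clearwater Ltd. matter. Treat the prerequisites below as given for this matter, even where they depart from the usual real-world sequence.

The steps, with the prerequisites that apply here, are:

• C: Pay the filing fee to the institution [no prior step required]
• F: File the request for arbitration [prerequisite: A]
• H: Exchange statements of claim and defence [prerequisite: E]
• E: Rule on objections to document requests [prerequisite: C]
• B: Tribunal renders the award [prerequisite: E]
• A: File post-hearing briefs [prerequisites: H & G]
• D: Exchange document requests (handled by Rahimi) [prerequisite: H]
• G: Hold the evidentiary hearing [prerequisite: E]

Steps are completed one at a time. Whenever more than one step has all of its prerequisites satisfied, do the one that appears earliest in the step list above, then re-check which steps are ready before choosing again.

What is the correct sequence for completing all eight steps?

C E H B D G A F

C is the only step with nothing outstanding, so it goes first.
That leaves E as the only ready step → E.
Ready: H, B and G. H is listed earlier → H.
Ready: B, D and G. B is listed earlier → B.
Now D and G have their prerequisites met. D is listed earlier, so D next.
That leaves G as the only ready step → G.
A is the only step now ready → A.
F needed A, now all done → F.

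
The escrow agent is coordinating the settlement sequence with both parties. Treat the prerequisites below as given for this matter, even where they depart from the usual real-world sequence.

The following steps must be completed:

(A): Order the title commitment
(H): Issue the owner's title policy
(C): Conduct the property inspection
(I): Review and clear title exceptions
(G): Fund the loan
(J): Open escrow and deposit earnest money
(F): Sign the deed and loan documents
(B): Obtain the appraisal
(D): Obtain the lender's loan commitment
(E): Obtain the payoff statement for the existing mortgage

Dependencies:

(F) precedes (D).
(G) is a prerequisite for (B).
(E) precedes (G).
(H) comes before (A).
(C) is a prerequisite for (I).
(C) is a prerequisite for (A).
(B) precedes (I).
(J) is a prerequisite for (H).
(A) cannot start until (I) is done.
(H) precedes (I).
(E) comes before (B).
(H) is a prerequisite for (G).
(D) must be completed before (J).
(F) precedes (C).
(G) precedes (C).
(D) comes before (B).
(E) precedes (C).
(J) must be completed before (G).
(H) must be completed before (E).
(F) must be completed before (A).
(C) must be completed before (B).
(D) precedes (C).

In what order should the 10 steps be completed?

(F) is the only step with nothing outstanding, so it goes first.
(D) needed (F), now all done → (D).
(J) needed (D), now all done → (J).
That leaves (H) as the only ready step → (H).
(E) needed (H), now all done → (E).
(G) needed (H), (J) and (E), now all done → (G).
That leaves (C) as the only ready step → (C).
Next only (B) has its prerequisites met → (B).
Next only (I) has its prerequisites met → (I).
(A) needed (H), (C), (I) and (F), now all done → (A).

(F) → (D) → (J) → (H) → (E) → (G) → (C) → (B) → (I) → (A)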